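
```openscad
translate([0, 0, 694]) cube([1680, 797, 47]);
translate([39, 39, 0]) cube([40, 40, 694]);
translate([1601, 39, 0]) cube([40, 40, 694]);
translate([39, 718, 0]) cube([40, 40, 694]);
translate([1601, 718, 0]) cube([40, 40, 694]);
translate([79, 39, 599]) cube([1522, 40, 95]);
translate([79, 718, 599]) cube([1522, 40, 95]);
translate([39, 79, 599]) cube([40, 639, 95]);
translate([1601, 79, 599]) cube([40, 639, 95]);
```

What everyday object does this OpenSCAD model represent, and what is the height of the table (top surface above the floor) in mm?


A table. The table height is 741 mm.

A 1680×797×47 slab sits at z = 694 on four 40 mm square posts — a table. The top surface is at 694 + 47 = 741 mm.


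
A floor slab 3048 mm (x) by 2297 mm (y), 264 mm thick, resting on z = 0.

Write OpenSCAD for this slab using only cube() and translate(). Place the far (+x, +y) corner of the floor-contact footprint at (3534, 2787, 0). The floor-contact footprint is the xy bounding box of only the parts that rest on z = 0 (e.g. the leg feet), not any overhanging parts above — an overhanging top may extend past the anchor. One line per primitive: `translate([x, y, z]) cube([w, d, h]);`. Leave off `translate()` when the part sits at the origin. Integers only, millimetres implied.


translate([486, 490, 0]) cube([3048, 2297, 264]);


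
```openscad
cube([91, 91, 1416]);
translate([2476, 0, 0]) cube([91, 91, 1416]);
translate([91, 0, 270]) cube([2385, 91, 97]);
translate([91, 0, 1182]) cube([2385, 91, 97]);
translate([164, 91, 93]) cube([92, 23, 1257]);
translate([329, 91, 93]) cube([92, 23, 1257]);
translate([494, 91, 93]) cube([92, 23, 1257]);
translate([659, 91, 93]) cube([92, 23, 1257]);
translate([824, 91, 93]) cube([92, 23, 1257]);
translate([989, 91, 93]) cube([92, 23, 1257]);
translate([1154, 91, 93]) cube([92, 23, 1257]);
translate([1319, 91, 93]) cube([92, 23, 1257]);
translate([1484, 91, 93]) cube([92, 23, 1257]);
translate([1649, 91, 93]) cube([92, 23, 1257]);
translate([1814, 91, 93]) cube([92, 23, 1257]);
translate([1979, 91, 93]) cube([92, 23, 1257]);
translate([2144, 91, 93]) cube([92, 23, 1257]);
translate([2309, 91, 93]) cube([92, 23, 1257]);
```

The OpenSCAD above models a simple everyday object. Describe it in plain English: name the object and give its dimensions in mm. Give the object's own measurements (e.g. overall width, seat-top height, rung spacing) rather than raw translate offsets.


A fence section. Two 91×91 mm posts, 1416 mm tall, stand on the floor with a clear span of 2385 mm between their inner faces. Two horizontal rails of 91×97 mm section span the gap between the posts with their undersides at z = 270 mm and z = 1182 mm, flush with the posts' −y face. 14 pickets, each 92 mm wide, 23 mm thick and 1257 mm tall, are fixed to the +y face of the rails with their bottoms at z = 93 mm, spaced across the span with a 73 mm gap after the −x post and between neighbouring pickets, with 75 mm left before the +x post.


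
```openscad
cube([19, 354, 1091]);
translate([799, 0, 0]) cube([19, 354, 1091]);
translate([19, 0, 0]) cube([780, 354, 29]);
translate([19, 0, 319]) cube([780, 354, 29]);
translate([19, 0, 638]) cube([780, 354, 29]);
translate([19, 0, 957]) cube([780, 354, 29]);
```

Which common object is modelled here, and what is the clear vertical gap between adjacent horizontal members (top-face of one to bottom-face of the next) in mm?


A bookshelf. The clear shelf gap is 290 mm.

Two tall side panels with 4 horizontal boards between them — a bookshelf. The first two shelf undersides are at z = 0 and z = 319; with shelf thickness 29, the clear gap is 319 − 0 − 29 = 290 mm.


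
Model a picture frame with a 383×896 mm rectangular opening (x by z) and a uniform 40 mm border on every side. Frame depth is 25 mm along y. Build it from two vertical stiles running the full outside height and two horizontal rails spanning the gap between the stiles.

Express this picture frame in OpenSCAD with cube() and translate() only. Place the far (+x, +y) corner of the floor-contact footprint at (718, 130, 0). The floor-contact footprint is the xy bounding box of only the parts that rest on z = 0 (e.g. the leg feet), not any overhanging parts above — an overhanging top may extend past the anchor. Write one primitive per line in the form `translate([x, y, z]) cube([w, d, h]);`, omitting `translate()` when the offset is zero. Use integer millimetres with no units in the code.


translate([255, 105, 0]) cube([40, 25, 976]);
translate([678, 105, 0]) cube([40, 25, 976]);
translate([295, 105, 0]) cube([383, 25, 40]);
translate([295, 105, 936]) cube([383, 25, 40]);


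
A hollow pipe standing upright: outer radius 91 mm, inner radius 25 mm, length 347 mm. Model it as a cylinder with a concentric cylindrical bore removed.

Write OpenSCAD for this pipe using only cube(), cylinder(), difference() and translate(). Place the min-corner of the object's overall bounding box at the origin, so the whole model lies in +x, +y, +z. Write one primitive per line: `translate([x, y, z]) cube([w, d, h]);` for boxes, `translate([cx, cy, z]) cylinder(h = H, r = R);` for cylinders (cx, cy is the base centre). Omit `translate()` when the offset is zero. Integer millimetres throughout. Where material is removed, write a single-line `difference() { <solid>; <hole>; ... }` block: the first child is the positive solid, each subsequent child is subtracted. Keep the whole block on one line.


difference() { translate([91, 91, 0]) cylinder(h = 347, r = 91); translate([91, 91, 0]) cylinder(h = 347, r = 25); }


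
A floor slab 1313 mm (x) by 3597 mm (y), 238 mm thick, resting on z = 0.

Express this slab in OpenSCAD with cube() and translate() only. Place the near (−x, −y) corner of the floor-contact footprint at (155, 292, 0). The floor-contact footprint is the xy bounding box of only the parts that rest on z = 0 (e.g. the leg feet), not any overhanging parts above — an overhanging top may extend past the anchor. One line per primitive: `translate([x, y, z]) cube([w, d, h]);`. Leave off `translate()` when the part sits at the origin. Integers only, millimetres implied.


translate([155, 292, 0]) cube([1313, 3597, 238]);


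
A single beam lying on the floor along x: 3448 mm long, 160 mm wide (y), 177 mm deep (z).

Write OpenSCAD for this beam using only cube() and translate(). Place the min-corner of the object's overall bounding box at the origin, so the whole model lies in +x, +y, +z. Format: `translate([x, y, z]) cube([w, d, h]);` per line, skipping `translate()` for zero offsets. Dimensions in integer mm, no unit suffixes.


cube([3448, 160, 177]);


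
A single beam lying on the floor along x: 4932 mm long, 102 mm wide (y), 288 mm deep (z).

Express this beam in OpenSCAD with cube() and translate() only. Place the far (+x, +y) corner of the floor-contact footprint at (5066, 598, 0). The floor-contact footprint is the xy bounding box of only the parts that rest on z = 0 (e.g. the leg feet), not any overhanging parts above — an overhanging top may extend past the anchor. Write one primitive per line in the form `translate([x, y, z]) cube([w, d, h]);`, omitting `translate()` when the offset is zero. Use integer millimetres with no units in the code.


translate([134, 496, 0]) cube([4932, 102, 288]);


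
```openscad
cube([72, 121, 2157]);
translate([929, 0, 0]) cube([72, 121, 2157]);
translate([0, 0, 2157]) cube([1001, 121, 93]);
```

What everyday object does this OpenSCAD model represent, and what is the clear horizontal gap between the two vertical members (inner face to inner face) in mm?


A door frame. The clear opening width is 857 mm.

Two 2157 mm tall posts with a header on top — a door frame. The left jamb is 72 mm wide at x = 0; the right jamb starts at x = 929. The clear opening is 929 − 72 = 857 mm.


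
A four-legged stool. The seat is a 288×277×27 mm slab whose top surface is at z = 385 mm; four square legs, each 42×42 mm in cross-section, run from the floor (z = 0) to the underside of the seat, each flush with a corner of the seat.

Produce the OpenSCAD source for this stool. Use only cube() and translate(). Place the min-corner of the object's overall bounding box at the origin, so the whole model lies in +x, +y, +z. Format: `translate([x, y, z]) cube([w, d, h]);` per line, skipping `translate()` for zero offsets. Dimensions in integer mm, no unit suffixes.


translate([0, 0, 358]) cube([288, 277, 27]);
cube([42, 42, 358]);
translate([246, 0, 0]) cube([42, 42, 358]);
translate([0, 235, 0]) cube([42, 42, 358]);
translate([246, 235, 0]) cube([42, 42, 358]);


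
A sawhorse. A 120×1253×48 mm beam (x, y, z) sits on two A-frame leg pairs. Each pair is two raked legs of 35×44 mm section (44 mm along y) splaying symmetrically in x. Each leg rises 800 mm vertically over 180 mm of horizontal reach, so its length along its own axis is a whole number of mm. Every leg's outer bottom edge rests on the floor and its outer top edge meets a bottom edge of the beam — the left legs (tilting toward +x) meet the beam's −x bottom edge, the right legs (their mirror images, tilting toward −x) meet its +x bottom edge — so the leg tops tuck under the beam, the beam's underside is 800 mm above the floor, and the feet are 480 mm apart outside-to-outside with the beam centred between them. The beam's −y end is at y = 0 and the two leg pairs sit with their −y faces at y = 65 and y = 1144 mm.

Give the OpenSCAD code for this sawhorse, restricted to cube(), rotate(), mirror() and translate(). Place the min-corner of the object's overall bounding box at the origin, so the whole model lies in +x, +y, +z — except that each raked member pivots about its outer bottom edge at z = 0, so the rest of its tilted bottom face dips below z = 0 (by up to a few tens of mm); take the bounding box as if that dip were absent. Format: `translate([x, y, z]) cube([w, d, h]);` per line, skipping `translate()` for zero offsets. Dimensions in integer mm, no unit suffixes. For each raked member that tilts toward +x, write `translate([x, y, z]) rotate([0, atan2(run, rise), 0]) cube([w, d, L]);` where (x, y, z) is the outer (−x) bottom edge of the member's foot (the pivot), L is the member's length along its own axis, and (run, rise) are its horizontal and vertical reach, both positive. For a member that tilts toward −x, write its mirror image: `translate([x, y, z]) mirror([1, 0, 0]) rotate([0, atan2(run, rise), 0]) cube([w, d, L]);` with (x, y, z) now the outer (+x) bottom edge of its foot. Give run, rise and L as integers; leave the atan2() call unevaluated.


translate([180, 0, 800]) cube([120, 1253, 48]);
translate([0, 65, 0]) rotate([0, atan2(180, 800), 0]) cube([35, 44, 820]);
translate([480, 65, 0]) mirror([1, 0, 0]) rotate([0, atan2(180, 800), 0]) cube([35, 44, 820]);
translate([0, 1144, 0]) rotate([0, atan2(180, 800), 0]) cube([35, 44, 820]);
translate([480, 1144, 0]) mirror([1, 0, 0]) rotate([0, atan2(180, 800), 0]) cube([35, 44, 820]);


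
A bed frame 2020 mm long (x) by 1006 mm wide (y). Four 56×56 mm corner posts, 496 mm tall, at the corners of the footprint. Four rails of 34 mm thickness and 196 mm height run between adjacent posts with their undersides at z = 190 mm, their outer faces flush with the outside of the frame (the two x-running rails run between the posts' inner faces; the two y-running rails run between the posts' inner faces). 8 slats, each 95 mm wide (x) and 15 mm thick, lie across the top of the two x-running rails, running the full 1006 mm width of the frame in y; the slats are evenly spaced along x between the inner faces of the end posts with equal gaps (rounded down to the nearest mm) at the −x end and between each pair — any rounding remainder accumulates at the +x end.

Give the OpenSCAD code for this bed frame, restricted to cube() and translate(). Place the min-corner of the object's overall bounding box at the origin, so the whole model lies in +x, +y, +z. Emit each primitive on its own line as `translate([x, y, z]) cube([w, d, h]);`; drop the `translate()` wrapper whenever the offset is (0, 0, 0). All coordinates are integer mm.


// slat z = rail_z + rail_h = 190 + 196 = 386
// slat gap = ⌊(1908 − 8·95) / 9⌋ = 127
cube([56, 56, 496]);
translate([0, 950, 0]) cube([56, 56, 496]);
translate([1964, 0, 0]) cube([56, 56, 496]);
translate([1964, 950, 0]) cube([56, 56, 496]);
translate([56, 0, 190]) cube([1908, 34, 196]);
translate([56, 972, 190]) cube([1908, 34, 196]);
translate([0, 56, 190]) cube([34, 894, 196]);
translate([1986, 56, 190]) cube([34, 894, 196]);
translate([183, 0, 386]) cube([95, 1006, 15]);
translate([405, 0, 386]) cube([95, 1006, 15]);
translate([627, 0, 386]) cube([95, 1006, 15]);
translate([849, 0, 386]) cube([95, 1006, 15]);
translate([1071, 0, 386]) cube([95, 1006, 15]);
translate([1293, 0, 386]) cube([95, 1006, 15]);
translate([1515, 0, 386]) cube([95, 1006, 15]);
translate([1737, 0, 386]) cube([95, 1006, 15]);


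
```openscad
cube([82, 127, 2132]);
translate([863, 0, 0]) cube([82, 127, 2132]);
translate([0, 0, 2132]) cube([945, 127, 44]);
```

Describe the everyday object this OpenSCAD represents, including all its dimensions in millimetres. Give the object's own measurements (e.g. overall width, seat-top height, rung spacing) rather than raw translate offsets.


A door frame. The clear opening is 781 mm wide and 2132 mm high. Two 82 mm wide jambs, 127 mm deep, stand either side of the opening from the floor to the top of the opening. A 44 mm thick head sits across the top of both jambs, spanning the full outside width of the frame.


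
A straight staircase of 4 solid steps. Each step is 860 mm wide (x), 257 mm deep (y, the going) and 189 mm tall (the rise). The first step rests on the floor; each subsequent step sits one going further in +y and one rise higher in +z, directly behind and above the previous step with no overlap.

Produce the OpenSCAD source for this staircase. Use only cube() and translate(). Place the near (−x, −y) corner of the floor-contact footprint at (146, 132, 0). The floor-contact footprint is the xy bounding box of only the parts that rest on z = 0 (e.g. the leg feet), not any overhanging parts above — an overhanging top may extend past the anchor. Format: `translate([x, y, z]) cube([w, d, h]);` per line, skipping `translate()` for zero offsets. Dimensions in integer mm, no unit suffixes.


translate([146, 132, 0]) cube([860, 257, 189]);
translate([146, 389, 189]) cube([860, 257, 189]);
translate([146, 646, 378]) cube([860, 257, 189]);
translate([146, 903, 567]) cube([860, 257, 189]);


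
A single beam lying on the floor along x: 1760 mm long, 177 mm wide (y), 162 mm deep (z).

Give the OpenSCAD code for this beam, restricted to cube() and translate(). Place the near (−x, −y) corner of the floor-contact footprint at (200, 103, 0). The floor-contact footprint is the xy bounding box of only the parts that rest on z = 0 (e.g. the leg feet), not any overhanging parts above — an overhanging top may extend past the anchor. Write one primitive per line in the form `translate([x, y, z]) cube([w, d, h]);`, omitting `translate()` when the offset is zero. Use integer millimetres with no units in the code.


translate([200, 103, 0]) cube([1760, 177, 162]);


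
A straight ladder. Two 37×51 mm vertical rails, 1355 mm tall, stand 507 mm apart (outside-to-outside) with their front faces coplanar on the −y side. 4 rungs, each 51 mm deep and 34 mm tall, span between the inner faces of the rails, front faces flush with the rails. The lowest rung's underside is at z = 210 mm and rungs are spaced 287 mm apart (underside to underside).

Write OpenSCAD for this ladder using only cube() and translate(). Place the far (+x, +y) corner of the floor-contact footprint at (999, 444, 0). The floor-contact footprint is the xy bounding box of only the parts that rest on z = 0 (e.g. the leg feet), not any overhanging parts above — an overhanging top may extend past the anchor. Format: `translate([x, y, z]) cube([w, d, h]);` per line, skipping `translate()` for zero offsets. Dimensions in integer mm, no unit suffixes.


translate([492, 393, 0]) cube([37, 51, 1355]);
translate([962, 393, 0]) cube([37, 51, 1355]);
translate([529, 393, 210]) cube([433, 51, 34]);
translate([529, 393, 497]) cube([433, 51, 34]);
translate([529, 393, 784]) cube([433, 51, 34]);
translate([529, 393, 1071]) cube([433, 51, 34]);


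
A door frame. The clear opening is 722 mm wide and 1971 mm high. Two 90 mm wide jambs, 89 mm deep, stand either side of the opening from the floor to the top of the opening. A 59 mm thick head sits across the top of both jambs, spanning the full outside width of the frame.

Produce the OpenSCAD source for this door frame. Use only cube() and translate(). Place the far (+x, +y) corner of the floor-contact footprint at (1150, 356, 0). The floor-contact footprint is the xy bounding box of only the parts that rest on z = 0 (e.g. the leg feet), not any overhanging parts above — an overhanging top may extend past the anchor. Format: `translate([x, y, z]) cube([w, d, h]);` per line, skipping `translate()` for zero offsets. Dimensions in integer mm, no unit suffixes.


translate([248, 267, 0]) cube([90, 89, 1971]);
translate([1060, 267, 0]) cube([90, 89, 1971]);
translate([248, 267, 1971]) cube([902, 89, 59]);


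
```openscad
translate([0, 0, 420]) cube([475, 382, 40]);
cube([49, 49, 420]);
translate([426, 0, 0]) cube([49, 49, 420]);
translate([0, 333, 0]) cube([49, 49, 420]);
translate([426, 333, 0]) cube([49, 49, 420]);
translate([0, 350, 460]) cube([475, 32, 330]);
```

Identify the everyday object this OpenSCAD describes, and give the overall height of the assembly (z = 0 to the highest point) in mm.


A chair. The overall height is 790 mm.

A slab on four corner posts with a tall panel at the back — a chair. The seat slab sits at z = 420 with thickness 40, and the 330 mm backrest starts at the seat top, so the overall height is 420 + 40 + 330 = 790 mm.


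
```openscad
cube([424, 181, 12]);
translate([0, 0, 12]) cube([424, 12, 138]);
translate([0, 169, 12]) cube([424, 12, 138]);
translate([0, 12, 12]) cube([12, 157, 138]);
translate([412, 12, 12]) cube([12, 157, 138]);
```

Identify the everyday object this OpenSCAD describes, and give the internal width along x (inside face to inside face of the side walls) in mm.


An open box. The internal width is 400 mm.

A 424×181 base slab with four walls standing on it — an open box. The base is 424 mm wide and the walls are 12 mm thick, so the internal width is 424 − 2 × 12 = 400 mm.


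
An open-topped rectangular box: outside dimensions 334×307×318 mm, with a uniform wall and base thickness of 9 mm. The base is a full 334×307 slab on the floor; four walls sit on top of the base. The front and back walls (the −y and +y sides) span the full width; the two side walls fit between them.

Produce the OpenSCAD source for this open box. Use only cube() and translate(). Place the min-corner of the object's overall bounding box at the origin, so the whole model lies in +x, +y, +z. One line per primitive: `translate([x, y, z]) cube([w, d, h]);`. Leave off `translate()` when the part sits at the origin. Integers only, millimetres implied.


cube([334, 307, 9]);
translate([0, 0, 9]) cube([334, 9, 309]);
translate([0, 298, 9]) cube([334, 9, 309]);
translate([0, 9, 9]) cube([9, 289, 309]);
translate([325, 9, 9]) cube([9, 289, 309]);


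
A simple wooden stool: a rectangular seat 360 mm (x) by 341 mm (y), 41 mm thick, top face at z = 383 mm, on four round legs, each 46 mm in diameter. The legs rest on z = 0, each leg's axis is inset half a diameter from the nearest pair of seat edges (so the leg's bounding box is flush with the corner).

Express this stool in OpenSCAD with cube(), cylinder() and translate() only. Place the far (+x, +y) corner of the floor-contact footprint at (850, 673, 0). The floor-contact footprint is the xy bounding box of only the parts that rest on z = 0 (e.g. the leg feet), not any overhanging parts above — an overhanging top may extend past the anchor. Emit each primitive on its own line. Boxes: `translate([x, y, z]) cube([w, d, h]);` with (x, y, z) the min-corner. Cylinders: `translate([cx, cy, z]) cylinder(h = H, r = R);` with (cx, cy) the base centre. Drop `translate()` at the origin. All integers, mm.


translate([490, 332, 342]) cube([360, 341, 41]);
translate([513, 355, 0]) cylinder(h = 342, r = 23);
translate([827, 355, 0]) cylinder(h = 342, r = 23);
translate([513, 650, 0]) cylinder(h = 342, r = 23);
translate([827, 650, 0]) cylinder(h = 342, r = 23);


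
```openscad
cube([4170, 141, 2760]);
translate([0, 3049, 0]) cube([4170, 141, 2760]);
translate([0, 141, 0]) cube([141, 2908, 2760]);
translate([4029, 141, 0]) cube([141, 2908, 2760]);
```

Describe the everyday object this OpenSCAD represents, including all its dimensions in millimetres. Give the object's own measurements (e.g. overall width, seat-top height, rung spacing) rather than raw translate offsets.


The wall frame of a small rectangular building: four walls, each 2760 mm tall and 141 mm thick, enclosing a footprint 4170 mm (x) by 3190 mm (y) outside-to-outside, with no floor or roof. The front and back walls (the −y and +y sides) span the full width; the two side walls fit between them.


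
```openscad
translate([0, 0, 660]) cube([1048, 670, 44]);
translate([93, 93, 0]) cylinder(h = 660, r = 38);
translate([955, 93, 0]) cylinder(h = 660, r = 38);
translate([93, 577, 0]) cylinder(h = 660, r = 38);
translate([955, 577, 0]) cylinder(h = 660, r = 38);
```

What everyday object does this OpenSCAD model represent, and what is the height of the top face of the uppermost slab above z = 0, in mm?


A table. The table height is 704 mm.

A 1048×670×44 slab sits at z = 660 on four Ø76 mm round legs — a table. The top surface is at 660 + 44 = 704 mm.


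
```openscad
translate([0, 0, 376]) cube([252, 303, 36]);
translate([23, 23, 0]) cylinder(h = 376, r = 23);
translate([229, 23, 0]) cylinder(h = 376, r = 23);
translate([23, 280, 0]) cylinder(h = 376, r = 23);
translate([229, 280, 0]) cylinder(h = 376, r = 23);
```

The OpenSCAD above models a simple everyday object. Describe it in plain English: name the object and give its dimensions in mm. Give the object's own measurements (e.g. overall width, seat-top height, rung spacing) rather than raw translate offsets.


A four-legged stool. The seat is a 252×303×36 mm slab whose top surface is at z = 412 mm; four round legs, each 46 mm in diameter, run from the floor (z = 0) to the underside of the seat, each leg's axis is inset half a diameter from the nearest pair of seat edges (so the leg's bounding box is flush with the corner).


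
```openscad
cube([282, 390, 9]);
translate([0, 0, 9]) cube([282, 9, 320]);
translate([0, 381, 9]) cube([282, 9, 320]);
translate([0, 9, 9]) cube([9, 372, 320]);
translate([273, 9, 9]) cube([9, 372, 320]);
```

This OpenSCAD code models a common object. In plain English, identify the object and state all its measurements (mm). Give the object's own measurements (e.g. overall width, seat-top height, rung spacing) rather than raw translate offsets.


An open-topped rectangular box: outside dimensions 282×390×329 mm, with a uniform wall and base thickness of 9 mm. The base is a full 282×390 slab on the floor; four walls sit on top of the base. The front and back walls (the −y and +y sides) span the full width; the two side walls fit between them.


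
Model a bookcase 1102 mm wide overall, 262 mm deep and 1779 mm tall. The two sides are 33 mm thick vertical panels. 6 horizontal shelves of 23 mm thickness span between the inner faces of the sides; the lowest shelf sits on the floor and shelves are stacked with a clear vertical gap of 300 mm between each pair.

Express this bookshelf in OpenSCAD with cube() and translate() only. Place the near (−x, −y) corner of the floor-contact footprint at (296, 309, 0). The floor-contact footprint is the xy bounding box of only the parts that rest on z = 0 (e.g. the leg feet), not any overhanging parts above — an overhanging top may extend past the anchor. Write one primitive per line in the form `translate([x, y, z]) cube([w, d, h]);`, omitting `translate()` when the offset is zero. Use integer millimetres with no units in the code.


translate([296, 309, 0]) cube([33, 262, 1779]);
translate([1365, 309, 0]) cube([33, 262, 1779]);
translate([329, 309, 0]) cube([1036, 262, 23]);
translate([329, 309, 323]) cube([1036, 262, 23]);
translate([329, 309, 646]) cube([1036, 262, 23]);
translate([329, 309, 969]) cube([1036, 262, 23]);
translate([329, 309, 1292]) cube([1036, 262, 23]);
translate([329, 309, 1615]) cube([1036, 262, 23]);


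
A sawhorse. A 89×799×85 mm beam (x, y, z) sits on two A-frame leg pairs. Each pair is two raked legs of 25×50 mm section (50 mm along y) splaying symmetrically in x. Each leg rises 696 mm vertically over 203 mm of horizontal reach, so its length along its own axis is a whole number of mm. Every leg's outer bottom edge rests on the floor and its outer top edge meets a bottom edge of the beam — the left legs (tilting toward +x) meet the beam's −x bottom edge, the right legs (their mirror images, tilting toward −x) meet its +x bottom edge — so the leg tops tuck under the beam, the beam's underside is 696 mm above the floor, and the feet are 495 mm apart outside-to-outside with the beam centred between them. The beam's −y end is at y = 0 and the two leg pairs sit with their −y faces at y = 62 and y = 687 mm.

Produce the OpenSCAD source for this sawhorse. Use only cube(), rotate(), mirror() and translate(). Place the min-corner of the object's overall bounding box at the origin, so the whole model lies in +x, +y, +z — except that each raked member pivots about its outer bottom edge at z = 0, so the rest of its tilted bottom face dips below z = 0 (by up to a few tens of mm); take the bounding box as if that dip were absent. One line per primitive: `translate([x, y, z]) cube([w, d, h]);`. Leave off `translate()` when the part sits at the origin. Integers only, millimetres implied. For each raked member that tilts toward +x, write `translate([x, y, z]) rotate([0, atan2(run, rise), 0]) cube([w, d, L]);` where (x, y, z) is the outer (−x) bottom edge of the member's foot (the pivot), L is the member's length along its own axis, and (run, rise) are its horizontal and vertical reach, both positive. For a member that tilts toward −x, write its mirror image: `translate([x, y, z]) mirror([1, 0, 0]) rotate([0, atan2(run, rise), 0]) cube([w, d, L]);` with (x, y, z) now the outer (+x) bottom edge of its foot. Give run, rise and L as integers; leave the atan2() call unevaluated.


translate([203, 0, 696]) cube([89, 799, 85]);
translate([0, 62, 0]) rotate([0, atan2(203, 696), 0]) cube([25, 50, 725]);
translate([495, 62, 0]) mirror([1, 0, 0]) rotate([0, atan2(203, 696), 0]) cube([25, 50, 725]);
translate([0, 687, 0]) rotate([0, atan2(203, 696), 0]) cube([25, 50, 725]);
translate([495, 687, 0]) mirror([1, 0, 0]) rotate([0, atan2(203, 696), 0]) cube([25, 50, 725]);


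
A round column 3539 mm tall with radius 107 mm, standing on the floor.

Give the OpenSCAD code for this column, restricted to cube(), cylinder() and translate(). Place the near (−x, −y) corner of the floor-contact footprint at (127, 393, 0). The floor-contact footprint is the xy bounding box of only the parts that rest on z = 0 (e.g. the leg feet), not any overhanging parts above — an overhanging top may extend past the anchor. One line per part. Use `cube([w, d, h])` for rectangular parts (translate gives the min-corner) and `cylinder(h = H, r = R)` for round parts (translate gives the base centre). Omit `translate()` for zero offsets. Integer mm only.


translate([234, 500, 0]) cylinder(h = 3539, r = 107);


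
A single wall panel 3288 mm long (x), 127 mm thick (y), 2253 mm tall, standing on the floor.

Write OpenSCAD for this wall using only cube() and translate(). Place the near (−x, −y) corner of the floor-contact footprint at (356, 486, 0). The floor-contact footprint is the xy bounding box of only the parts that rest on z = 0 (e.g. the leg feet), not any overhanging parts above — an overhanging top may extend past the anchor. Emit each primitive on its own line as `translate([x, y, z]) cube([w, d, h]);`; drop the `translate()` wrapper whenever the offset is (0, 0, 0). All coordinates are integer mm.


translate([356, 486, 0]) cube([3288, 127, 2253]);


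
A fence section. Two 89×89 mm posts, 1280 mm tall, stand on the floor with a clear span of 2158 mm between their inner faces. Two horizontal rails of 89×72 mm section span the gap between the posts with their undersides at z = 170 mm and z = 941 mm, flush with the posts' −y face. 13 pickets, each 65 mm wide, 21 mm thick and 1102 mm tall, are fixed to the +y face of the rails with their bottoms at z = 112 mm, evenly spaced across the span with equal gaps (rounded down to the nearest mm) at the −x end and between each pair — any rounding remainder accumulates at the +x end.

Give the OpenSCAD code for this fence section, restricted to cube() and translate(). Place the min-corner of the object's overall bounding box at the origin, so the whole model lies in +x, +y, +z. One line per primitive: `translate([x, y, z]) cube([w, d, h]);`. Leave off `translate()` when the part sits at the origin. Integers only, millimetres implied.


cube([89, 89, 1280]);
translate([2247, 0, 0]) cube([89, 89, 1280]);
translate([89, 0, 170]) cube([2158, 89, 72]);
translate([89, 0, 941]) cube([2158, 89, 72]);
translate([182, 89, 112]) cube([65, 21, 1102]);
translate([340, 89, 112]) cube([65, 21, 1102]);
translate([498, 89, 112]) cube([65, 21, 1102]);
translate([656, 89, 112]) cube([65, 21, 1102]);
translate([814, 89, 112]) cube([65, 21, 1102]);
translate([972, 89, 112]) cube([65, 21, 1102]);
translate([1130, 89, 112]) cube([65, 21, 1102]);
translate([1288, 89, 112]) cube([65, 21, 1102]);
translate([1446, 89, 112]) cube([65, 21, 1102]);
translate([1604, 89, 112]) cube([65, 21, 1102]);
translate([1762, 89, 112]) cube([65, 21, 1102]);
translate([1920, 89, 112]) cube([65, 21, 1102]);
translate([2078, 89, 112]) cube([65, 21, 1102]);


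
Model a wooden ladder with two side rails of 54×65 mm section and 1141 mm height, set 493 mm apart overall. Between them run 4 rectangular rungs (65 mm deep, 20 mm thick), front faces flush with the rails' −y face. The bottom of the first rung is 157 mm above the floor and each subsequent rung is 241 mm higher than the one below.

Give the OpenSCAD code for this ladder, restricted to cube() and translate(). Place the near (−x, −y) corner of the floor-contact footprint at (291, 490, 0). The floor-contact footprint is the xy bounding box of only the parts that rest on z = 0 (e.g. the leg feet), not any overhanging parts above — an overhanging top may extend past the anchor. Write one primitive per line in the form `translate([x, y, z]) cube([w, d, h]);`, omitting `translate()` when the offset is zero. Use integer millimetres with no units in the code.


// rung span = 493 - 2*54 = 385
// rung[k] z = 157 + k*241
translate([291, 490, 0]) cube([54, 65, 1141]);
translate([730, 490, 0]) cube([54, 65, 1141]);
translate([345, 490, 157]) cube([385, 65, 20]);
translate([345, 490, 398]) cube([385, 65, 20]);
translate([345, 490, 639]) cube([385, 65, 20]);
translate([345, 490, 880]) cube([385, 65, 20]);


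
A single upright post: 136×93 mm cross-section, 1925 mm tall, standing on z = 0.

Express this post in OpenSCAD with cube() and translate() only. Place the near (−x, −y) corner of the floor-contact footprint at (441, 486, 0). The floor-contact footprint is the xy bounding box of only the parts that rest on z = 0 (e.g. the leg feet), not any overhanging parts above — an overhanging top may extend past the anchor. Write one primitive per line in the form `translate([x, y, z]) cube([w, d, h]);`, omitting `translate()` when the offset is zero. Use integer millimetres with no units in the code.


translate([441, 486, 0]) cube([136, 93, 1925]);


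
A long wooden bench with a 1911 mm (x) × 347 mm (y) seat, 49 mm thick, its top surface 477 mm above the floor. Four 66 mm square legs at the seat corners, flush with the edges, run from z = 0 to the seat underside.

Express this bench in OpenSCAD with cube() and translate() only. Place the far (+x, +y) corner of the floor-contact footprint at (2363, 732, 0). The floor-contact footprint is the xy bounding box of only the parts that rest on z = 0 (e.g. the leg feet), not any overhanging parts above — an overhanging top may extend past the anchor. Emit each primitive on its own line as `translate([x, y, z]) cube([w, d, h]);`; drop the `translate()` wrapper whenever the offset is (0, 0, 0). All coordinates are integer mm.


translate([452, 385, 428]) cube([1911, 347, 49]);
translate([452, 385, 0]) cube([66, 66, 428]);
translate([452, 666, 0]) cube([66, 66, 428]);
translate([2297, 385, 0]) cube([66, 66, 428]);
translate([2297, 666, 0]) cube([66, 66, 428]);


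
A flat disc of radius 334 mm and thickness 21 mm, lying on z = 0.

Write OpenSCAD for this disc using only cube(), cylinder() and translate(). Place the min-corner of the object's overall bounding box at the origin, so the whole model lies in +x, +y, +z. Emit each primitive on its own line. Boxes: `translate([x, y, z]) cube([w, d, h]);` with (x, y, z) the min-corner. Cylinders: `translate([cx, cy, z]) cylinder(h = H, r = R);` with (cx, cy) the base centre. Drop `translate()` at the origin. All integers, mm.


translate([334, 334, 0]) cylinder(h = 21, r = 334);


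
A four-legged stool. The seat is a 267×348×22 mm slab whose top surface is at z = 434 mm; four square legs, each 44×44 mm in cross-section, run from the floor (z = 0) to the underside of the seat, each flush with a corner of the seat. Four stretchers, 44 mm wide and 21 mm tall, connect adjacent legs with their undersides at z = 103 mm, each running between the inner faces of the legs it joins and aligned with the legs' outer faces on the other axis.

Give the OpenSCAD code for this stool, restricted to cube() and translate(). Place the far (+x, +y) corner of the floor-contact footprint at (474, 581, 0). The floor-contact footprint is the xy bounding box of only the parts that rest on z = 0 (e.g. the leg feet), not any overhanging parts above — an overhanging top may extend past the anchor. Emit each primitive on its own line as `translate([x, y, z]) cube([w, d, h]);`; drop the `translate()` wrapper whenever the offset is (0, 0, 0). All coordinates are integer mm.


translate([207, 233, 412]) cube([267, 348, 22]);
translate([207, 233, 0]) cube([44, 44, 412]);
translate([430, 233, 0]) cube([44, 44, 412]);
translate([207, 537, 0]) cube([44, 44, 412]);
translate([430, 537, 0]) cube([44, 44, 412]);
translate([251, 233, 103]) cube([179, 44, 21]);
translate([251, 537, 103]) cube([179, 44, 21]);
translate([207, 277, 103]) cube([44, 260, 21]);
translate([430, 277, 103]) cube([44, 260, 21]);


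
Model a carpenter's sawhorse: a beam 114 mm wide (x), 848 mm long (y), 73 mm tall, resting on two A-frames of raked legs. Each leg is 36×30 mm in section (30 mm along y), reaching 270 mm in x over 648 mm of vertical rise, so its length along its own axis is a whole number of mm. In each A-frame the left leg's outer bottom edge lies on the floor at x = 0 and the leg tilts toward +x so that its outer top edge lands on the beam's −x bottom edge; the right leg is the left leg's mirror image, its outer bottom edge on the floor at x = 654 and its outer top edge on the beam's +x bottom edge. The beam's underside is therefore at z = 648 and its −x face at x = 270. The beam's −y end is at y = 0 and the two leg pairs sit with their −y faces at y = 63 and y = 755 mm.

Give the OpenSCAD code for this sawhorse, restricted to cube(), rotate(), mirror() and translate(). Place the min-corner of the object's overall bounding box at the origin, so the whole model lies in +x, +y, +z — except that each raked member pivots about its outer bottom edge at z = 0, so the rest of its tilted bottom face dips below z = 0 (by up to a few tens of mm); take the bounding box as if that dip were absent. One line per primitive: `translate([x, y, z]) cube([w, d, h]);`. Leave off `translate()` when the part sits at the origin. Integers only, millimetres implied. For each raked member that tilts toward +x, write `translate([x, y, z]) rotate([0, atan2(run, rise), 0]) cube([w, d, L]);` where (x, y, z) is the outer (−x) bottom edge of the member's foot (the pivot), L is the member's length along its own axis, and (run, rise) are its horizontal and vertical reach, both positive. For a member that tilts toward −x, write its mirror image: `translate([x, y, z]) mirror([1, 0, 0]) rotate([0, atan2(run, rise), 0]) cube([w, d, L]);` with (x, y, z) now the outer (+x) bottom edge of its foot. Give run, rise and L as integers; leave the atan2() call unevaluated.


translate([270, 0, 648]) cube([114, 848, 73]);
translate([0, 63, 0]) rotate([0, atan2(270, 648), 0]) cube([36, 30, 702]);
translate([654, 63, 0]) mirror([1, 0, 0]) rotate([0, atan2(270, 648), 0]) cube([36, 30, 702]);
translate([0, 755, 0]) rotate([0, atan2(270, 648), 0]) cube([36, 30, 702]);
translate([654, 755, 0]) mirror([1, 0, 0]) rotate([0, atan2(270, 648), 0]) cube([36, 30, 702]);


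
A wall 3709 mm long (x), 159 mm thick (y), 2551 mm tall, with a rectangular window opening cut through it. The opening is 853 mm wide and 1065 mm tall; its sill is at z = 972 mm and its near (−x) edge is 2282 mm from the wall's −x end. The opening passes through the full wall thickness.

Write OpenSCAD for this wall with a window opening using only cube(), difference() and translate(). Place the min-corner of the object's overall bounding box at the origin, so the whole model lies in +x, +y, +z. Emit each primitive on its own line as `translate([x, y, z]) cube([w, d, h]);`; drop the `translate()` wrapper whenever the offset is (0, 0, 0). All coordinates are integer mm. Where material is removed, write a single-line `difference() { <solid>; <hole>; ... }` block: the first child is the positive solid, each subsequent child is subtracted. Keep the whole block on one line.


difference() { cube([3709, 159, 2551]); translate([2282, 0, 972]) cube([853, 159, 1065]); }


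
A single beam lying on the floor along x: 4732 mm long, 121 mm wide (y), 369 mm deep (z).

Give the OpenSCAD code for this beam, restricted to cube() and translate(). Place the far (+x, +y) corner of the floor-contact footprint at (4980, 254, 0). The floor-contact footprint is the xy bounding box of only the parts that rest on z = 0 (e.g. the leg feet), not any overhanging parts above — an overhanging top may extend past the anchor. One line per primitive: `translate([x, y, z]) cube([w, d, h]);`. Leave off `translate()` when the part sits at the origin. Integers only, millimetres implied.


translate([248, 133, 0]) cube([4732, 121, 369]);


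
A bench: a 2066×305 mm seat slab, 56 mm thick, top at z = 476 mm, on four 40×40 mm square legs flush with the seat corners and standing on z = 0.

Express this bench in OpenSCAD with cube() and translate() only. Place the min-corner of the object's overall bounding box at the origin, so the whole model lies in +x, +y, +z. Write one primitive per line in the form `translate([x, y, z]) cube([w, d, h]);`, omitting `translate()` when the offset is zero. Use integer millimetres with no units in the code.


// leg_h = 476 − 56 = 420
translate([0, 0, 420]) cube([2066, 305, 56]);
cube([40, 40, 420]);
translate([0, 265, 0]) cube([40, 40, 420]);
translate([2026, 0, 0]) cube([40, 40, 420]);
translate([2026, 265, 0]) cube([40, 40, 420]);


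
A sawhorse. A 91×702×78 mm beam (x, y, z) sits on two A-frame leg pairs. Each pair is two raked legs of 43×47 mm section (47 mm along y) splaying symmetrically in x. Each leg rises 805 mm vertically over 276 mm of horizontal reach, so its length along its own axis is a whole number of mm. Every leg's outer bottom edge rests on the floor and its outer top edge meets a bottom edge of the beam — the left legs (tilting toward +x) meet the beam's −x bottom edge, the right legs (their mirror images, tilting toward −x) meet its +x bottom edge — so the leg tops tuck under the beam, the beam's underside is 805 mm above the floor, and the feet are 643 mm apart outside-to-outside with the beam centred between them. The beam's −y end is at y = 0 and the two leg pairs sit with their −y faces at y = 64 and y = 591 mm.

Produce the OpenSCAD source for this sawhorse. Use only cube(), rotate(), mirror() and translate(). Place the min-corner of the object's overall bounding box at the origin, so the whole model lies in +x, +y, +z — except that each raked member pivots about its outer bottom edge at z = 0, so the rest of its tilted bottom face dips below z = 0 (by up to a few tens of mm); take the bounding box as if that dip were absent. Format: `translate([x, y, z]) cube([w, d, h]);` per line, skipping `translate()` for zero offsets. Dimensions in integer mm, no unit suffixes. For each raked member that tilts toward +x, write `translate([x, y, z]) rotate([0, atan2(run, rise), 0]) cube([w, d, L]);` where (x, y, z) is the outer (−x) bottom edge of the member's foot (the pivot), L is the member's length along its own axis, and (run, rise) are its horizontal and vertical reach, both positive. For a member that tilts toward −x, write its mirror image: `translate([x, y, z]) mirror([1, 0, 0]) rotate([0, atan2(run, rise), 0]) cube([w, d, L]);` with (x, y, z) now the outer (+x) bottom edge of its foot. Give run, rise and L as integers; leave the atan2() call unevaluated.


// leg length = √(276² + 805²) = 851
// right-leg outer foot x = 2·276 + 91 = 643
// beam min-corner = (276, 0, 805)
translate([276, 0, 805]) cube([91, 702, 78]);
translate([0, 64, 0]) rotate([0, atan2(276, 805), 0]) cube([43, 47, 851]);
translate([643, 64, 0]) mirror([1, 0, 0]) rotate([0, atan2(276, 805), 0]) cube([43, 47, 851]);
translate([0, 591, 0]) rotate([0, atan2(276, 805), 0]) cube([43, 47, 851]);
translate([643, 591, 0]) mirror([1, 0, 0]) rotate([0, atan2(276, 805), 0]) cube([43, 47, 851]);
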